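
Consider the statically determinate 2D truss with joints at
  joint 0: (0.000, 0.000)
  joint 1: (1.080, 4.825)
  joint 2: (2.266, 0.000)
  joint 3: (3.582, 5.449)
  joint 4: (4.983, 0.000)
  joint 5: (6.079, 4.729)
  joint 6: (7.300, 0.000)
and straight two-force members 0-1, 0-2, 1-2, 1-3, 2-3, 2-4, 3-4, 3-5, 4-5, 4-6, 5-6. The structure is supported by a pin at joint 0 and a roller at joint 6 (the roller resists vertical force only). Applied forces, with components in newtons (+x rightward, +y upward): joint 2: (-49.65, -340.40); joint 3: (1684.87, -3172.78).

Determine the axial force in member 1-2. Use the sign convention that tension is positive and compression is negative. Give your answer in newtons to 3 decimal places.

543.285

N=7 nodes, M=11 members, R=3 reactions → 2N=14, M+R=14
member 0 (0-1): L=4.9444, (cx,cy)=(0.2184,0.9759)
member 1 (0-2): L=2.2660, (cx,cy)=(1.0000,0.0000)
member 2 (1-2): L=4.9686, (cx,cy)=(0.2387,-0.9711)
member 3 (1-3): L=2.5786, (cx,cy)=(0.9703,0.2420)
member 4 (2-3): L=5.6057, (cx,cy)=(0.2348,0.9721)
member 5 (2-4): L=2.7170, (cx,cy)=(1.0000,0.0000)
member 6 (3-4): L=5.6262, (cx,cy)=(0.2490,-0.9685)
member 7 (3-5): L=2.5987, (cx,cy)=(0.9609,-0.2771)
member 8 (4-5): L=4.8543, (cx,cy)=(0.2258,0.9742)
member 9 (4-6): L=2.3170, (cx,cy)=(1.0000,0.0000)
member 10 (5-6): L=4.8841, (cx,cy)=(0.2500,-0.9682)
solve A·x = −loads:
  F[0-1] = -607.7035 N (compression)
  F[0-2] = +1767.9602 N (tension)
  F[1-2] = +543.2855 N (tension)
  F[1-3] = -270.4596 N (compression)
  F[2-3] = -192.5628 N (compression)
  F[2-4] = +1992.4978 N (tension)
  F[3-4] = -2615.8424 N (compression)
  F[3-5] = -1395.7601 N (compression)
  F[4-5] = +2600.5941 N (tension)
  F[4-6] = +753.9658 N (tension)
  F[5-6] = -3015.9153 N (compression)
  Rx@0 = -1635.2200 N
  Ry@0 = +593.0292 N
  Ry@6 = +2920.1508 N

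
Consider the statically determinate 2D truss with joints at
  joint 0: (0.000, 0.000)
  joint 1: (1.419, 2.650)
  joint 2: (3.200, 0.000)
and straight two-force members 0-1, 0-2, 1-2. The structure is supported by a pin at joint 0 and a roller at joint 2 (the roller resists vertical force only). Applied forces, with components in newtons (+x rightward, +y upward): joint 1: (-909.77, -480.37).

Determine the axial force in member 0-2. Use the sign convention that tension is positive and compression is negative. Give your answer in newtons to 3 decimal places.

-363.182

N=3 nodes, M=3 members, R=3 reactions → 2N=6, M+R=6
member 0 (0-1): L=3.0060, (cx,cy)=(0.4721,0.8816)
member 1 (0-2): L=3.2000, (cx,cy)=(1.0000,0.0000)
member 2 (1-2): L=3.1929, (cx,cy)=(0.5578,-0.8300)
solve A·x = −loads:
  F[0-1] = -1157.8892 N (compression)
  F[0-2] = -363.1823 N (compression)
  F[1-2] = +651.0929 N (tension)
  Rx@0 = +909.7700 N
  Ry@0 = +1020.7592 N
  Ry@2 = -540.3892 N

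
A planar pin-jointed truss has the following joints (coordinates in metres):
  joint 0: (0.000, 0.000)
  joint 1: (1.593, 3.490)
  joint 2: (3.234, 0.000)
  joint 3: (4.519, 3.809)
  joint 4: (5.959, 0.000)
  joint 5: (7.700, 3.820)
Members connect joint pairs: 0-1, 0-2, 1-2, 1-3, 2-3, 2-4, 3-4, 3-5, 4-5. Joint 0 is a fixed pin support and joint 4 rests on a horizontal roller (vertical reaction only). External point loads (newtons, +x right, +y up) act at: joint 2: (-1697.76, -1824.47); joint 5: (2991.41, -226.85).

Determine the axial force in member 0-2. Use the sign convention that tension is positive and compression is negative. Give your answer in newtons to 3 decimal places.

768.920

N=6 nodes, M=9 members, R=3 reactions → 2N=12, M+R=12
member 0 (0-1): L=3.8364, (cx,cy)=(0.4152,0.9097)
member 1 (0-2): L=3.2340, (cx,cy)=(1.0000,0.0000)
member 2 (1-2): L=3.8566, (cx,cy)=(0.4255,-0.9050)
member 3 (1-3): L=2.9433, (cx,cy)=(0.9941,0.1084)
member 4 (2-3): L=4.0199, (cx,cy)=(0.3197,0.9475)
member 5 (2-4): L=2.7250, (cx,cy)=(1.0000,0.0000)
member 6 (3-4): L=4.0721, (cx,cy)=(0.3536,-0.9354)
member 7 (3-5): L=3.1810, (cx,cy)=(1.0000,0.0035)
member 8 (4-5): L=4.1980, (cx,cy)=(0.4147,0.9099)
solve A·x = −loads:
  F[0-1] = +1263.6915 N (tension)
  F[0-2] = +768.9197 N (tension)
  F[1-2] = -1148.2598 N (compression)
  F[1-3] = +1019.3305 N (tension)
  F[2-3] = +3022.1562 N (tension)
  F[2-4] = +1012.0257 N (tension)
  F[3-4] = -3168.0447 N (compression)
  F[3-5] = +3099.7027 N (tension)
  F[4-5] = -261.0790 N (compression)
  Rx@0 = -1293.6500 N
  Ry@0 = -1149.5975 N
  Ry@4 = +3200.9175 N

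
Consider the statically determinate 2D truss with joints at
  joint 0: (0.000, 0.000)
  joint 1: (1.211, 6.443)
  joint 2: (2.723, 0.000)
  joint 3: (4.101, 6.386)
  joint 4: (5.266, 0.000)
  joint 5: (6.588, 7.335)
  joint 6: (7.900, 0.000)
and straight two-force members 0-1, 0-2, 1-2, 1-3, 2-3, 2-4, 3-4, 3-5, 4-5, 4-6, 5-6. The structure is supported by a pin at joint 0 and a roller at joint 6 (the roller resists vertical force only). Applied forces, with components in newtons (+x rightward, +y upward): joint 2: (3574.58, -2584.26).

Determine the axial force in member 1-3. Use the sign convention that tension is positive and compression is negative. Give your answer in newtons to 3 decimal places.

-719.194

N=7 nodes, M=11 members, R=3 reactions → 2N=14, M+R=14
member 0 (0-1): L=6.5558, (cx,cy)=(0.1847,0.9828)
member 1 (0-2): L=2.7230, (cx,cy)=(1.0000,0.0000)
member 2 (1-2): L=6.6180, (cx,cy)=(0.2285,-0.9736)
member 3 (1-3): L=2.8906, (cx,cy)=(0.9998,-0.0197)
member 4 (2-3): L=6.5330, (cx,cy)=(0.2109,0.9775)
member 5 (2-4): L=2.5430, (cx,cy)=(1.0000,0.0000)
member 6 (3-4): L=6.4914, (cx,cy)=(0.1795,-0.9838)
member 7 (3-5): L=2.6619, (cx,cy)=(0.9343,0.3565)
member 8 (4-5): L=7.4532, (cx,cy)=(0.1774,0.9841)
member 9 (4-6): L=2.6340, (cx,cy)=(1.0000,0.0000)
member 10 (5-6): L=7.4514, (cx,cy)=(0.1761,-0.9844)
solve A·x = −loads:
  F[0-1] = -1723.1621 N (compression)
  F[0-2] = +3892.8849 N (tension)
  F[1-2] = +1754.0825 N (tension)
  F[1-3] = -719.1940 N (compression)
  F[2-3] = +896.7455 N (tension)
  F[2-4] = +529.9039 N (tension)
  F[3-4] = -1038.6876 N (compression)
  F[3-5] = -367.6503 N (compression)
  F[4-5] = +1038.2867 N (tension)
  F[4-6] = +159.3274 N (tension)
  F[5-6] = -904.8890 N (compression)
  Rx@0 = -3574.5800 N
  Ry@0 = +1693.5081 N
  Ry@6 = +890.7519 N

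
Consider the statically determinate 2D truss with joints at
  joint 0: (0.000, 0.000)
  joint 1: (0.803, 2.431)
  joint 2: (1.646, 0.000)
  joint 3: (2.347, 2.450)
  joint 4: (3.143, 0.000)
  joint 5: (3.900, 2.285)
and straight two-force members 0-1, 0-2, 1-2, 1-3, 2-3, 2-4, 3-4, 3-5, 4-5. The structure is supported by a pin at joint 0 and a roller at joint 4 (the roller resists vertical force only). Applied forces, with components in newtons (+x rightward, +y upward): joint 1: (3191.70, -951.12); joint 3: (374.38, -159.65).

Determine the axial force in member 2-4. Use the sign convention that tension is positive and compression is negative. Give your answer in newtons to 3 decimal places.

N=6 nodes, M=9 members, R=3 reactions → 2N=12, M+R=12
member 0 (0-1): L=2.5602, (cx,cy)=(0.3136,0.9495)
member 1 (0-2): L=1.6460, (cx,cy)=(1.0000,0.0000)
member 2 (1-2): L=2.5730, (cx,cy)=(0.3276,-0.9448)
member 3 (1-3): L=1.5441, (cx,cy)=(0.9999,0.0123)
member 4 (2-3): L=2.5483, (cx,cy)=(0.2751,0.9614)
member 5 (2-4): L=1.4970, (cx,cy)=(1.0000,0.0000)
member 6 (3-4): L=2.5761, (cx,cy)=(0.3090,-0.9511)
member 7 (3-5): L=1.5617, (cx,cy)=(0.9944,-0.1057)
member 8 (4-5): L=2.4071, (cx,cy)=(0.3145,0.9493)
solve A·x = −loads:
  F[0-1] = +2118.8676 N (tension)
  F[0-2] = +2901.5000 N (tension)
  F[1-2] = -3155.6149 N (compression)
  F[1-3] = -1493.3554 N (compression)
  F[2-3] = +3101.0821 N (tension)
  F[2-4] = +1014.5646 N (tension)
  F[3-4] = -3283.3987 N (compression)
  F[3-5] = -0.0000 N (compression)
  F[4-5] = +0.0000 N (tension)
  Rx@0 = -3566.0800 N
  Ry@0 = -2011.9477 N
  Ry@4 = +3122.7177 N

1014.565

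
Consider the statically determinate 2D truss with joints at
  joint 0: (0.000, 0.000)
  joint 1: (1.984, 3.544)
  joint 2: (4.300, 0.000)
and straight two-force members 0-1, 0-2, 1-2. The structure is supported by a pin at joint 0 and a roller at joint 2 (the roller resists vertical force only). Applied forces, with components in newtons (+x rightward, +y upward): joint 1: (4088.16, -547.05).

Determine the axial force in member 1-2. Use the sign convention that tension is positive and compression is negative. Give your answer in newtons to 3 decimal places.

-4326.602

N=3 nodes, M=3 members, R=3 reactions → 2N=6, M+R=6
member 0 (0-1): L=4.0616, (cx,cy)=(0.4885,0.8726)
member 1 (0-2): L=4.3000, (cx,cy)=(1.0000,0.0000)
member 2 (1-2): L=4.2336, (cx,cy)=(0.5470,-0.8371)
solve A·x = −loads:
  F[0-1] = +3523.7855 N (tension)
  F[0-2] = +2366.8492 N (tension)
  F[1-2] = -4326.6024 N (compression)
  Rx@0 = -4088.1600 N
  Ry@0 = -3074.7608 N
  Ry@2 = +3621.8108 N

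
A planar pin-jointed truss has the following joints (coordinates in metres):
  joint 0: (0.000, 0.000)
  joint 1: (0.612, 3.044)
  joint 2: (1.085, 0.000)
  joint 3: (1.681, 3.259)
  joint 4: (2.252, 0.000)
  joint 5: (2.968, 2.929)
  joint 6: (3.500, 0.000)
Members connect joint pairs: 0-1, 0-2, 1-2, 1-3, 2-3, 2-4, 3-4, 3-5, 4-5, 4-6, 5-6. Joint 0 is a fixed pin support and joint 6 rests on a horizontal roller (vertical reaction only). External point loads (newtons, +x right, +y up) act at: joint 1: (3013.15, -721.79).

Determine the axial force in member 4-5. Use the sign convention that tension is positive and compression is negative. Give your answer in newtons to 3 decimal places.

N=7 nodes, M=11 members, R=3 reactions → 2N=14, M+R=14
member 0 (0-1): L=3.1049, (cx,cy)=(0.1971,0.9804)
member 1 (0-2): L=1.0850, (cx,cy)=(1.0000,0.0000)
member 2 (1-2): L=3.0805, (cx,cy)=(0.1535,-0.9881)
member 3 (1-3): L=1.0904, (cx,cy)=(0.9804,0.1972)
member 4 (2-3): L=3.3130, (cx,cy)=(0.1799,0.9837)
member 5 (2-4): L=1.1670, (cx,cy)=(1.0000,0.0000)
member 6 (3-4): L=3.3086, (cx,cy)=(0.1726,-0.9850)
member 7 (3-5): L=1.3286, (cx,cy)=(0.9687,-0.2484)
member 8 (4-5): L=3.0152, (cx,cy)=(0.2375,0.9714)
member 9 (4-6): L=1.2480, (cx,cy)=(1.0000,0.0000)
member 10 (5-6): L=2.9769, (cx,cy)=(0.1787,-0.9839)
solve A·x = −loads:
  F[0-1] = +2065.5212 N (tension)
  F[0-2] = +2606.0213 N (tension)
  F[1-2] = -3209.8582 N (compression)
  F[1-3] = -2155.4789 N (compression)
  F[2-3] = +3224.3978 N (tension)
  F[2-4] = +1533.1115 N (tension)
  F[3-4] = -2501.9365 N (compression)
  F[3-5] = -1136.9596 N (compression)
  F[4-5] = +2536.9609 N (tension)
  F[4-6] = +498.9048 N (tension)
  F[5-6] = -2791.7306 N (compression)
  Rx@0 = -3013.1500 N
  Ry@0 = -2024.9997 N
  Ry@6 = +2746.7897 N

2536.961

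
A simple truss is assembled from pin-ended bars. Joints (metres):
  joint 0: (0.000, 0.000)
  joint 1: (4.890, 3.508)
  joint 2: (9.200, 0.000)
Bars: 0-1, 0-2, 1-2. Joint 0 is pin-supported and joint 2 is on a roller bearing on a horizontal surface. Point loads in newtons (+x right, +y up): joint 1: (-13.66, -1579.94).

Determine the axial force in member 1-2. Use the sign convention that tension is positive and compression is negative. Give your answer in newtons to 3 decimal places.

N=3 nodes, M=3 members, R=3 reactions → 2N=6, M+R=6
member 0 (0-1): L=6.0182, (cx,cy)=(0.8125,0.5829)
member 1 (0-2): L=9.2000, (cx,cy)=(1.0000,0.0000)
member 2 (1-2): L=5.5572, (cx,cy)=(0.7756,-0.6313)
solve A·x = −loads:
  F[0-1] = -1278.7308 N (compression)
  F[0-2] = +1025.3621 N (tension)
  F[1-2] = -1322.0681 N (compression)
  Rx@0 = +13.6600 N
  Ry@0 = +745.3762 N
  Ry@2 = +834.5638 N

-1322.068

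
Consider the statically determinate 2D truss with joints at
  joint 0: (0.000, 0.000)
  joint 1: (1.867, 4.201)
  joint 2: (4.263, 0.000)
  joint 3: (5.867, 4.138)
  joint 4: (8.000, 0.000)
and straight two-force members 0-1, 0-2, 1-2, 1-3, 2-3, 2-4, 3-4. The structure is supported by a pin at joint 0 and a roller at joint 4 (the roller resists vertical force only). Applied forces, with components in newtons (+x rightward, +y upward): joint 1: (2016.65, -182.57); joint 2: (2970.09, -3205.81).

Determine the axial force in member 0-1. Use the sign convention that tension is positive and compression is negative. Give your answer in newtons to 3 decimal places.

N=5 nodes, M=7 members, R=3 reactions → 2N=10, M+R=10
member 0 (0-1): L=4.5972, (cx,cy)=(0.4061,0.9138)
member 1 (0-2): L=4.2630, (cx,cy)=(1.0000,0.0000)
member 2 (1-2): L=4.8362, (cx,cy)=(0.4954,-0.8687)
member 3 (1-3): L=4.0005, (cx,cy)=(0.9999,-0.0157)
member 4 (2-3): L=4.4380, (cx,cy)=(0.3614,0.9324)
member 5 (2-4): L=3.7370, (cx,cy)=(1.0000,0.0000)
member 6 (3-4): L=4.6554, (cx,cy)=(0.4582,-0.8889)
solve A·x = −loads:
  F[0-1] = -633.0383 N (compression)
  F[0-2] = +5243.8284 N (tension)
  F[1-2] = +501.5116 N (tension)
  F[1-3] = -2522.5132 N (compression)
  F[2-3] = +2971.0073 N (tension)
  F[2-4] = +1448.4073 N (tension)
  F[3-4] = -3161.2344 N (compression)
  Rx@0 = -4986.7400 N
  Ry@0 = +578.4834 N
  Ry@4 = +2809.8966 N

-633.038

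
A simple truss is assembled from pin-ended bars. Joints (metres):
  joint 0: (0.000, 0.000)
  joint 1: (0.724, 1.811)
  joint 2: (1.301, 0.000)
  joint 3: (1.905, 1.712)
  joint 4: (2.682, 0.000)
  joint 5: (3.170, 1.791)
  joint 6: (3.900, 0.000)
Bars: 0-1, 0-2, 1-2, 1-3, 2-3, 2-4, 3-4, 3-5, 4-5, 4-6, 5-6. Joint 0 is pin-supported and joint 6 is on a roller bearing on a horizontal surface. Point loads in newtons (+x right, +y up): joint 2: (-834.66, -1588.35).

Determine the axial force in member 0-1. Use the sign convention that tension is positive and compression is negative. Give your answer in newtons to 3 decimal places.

N=7 nodes, M=11 members, R=3 reactions → 2N=14, M+R=14
member 0 (0-1): L=1.9504, (cx,cy)=(0.3712,0.9285)
member 1 (0-2): L=1.3010, (cx,cy)=(1.0000,0.0000)
member 2 (1-2): L=1.9007, (cx,cy)=(0.3036,-0.9528)
member 3 (1-3): L=1.1851, (cx,cy)=(0.9965,-0.0835)
member 4 (2-3): L=1.8154, (cx,cy)=(0.3327,0.9430)
member 5 (2-4): L=1.3810, (cx,cy)=(1.0000,0.0000)
member 6 (3-4): L=1.8801, (cx,cy)=(0.4133,-0.9106)
member 7 (3-5): L=1.2675, (cx,cy)=(0.9981,0.0623)
member 8 (4-5): L=1.8563, (cx,cy)=(0.2629,0.9648)
member 9 (4-6): L=1.2180, (cx,cy)=(1.0000,0.0000)
member 10 (5-6): L=1.9341, (cx,cy)=(0.3774,-0.9260)
solve A·x = −loads:
  F[0-1] = -1139.9448 N (compression)
  F[0-2] = -411.4967 N (compression)
  F[1-2] = +1179.6548 N (tension)
  F[1-3] = -784.0146 N (compression)
  F[2-3] = +492.4177 N (tension)
  F[2-4] = +617.4447 N (tension)
  F[3-4] = -607.0154 N (compression)
  F[3-5] = -367.2903 N (compression)
  F[4-5] = +572.9014 N (tension)
  F[4-6] = +215.9664 N (tension)
  F[5-6] = -572.1802 N (compression)
  Rx@0 = +834.6600 N
  Ry@0 = +1058.4927 N
  Ry@6 = +529.8573 N

-1139.945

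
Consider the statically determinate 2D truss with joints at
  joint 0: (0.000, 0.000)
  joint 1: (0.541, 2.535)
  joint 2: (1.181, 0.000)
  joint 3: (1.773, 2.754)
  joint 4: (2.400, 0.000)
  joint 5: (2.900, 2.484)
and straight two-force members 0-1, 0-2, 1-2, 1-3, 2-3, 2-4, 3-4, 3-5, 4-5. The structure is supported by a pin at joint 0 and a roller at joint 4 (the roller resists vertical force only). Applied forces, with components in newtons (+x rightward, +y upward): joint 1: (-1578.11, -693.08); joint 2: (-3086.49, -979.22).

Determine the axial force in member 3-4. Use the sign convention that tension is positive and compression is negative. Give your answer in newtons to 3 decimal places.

N=6 nodes, M=9 members, R=3 reactions → 2N=12, M+R=12
member 0 (0-1): L=2.5921, (cx,cy)=(0.2087,0.9780)
member 1 (0-2): L=1.1810, (cx,cy)=(1.0000,0.0000)
member 2 (1-2): L=2.6145, (cx,cy)=(0.2448,-0.9696)
member 3 (1-3): L=1.2513, (cx,cy)=(0.9846,0.1750)
member 4 (2-3): L=2.8169, (cx,cy)=(0.2102,0.9777)
member 5 (2-4): L=1.2190, (cx,cy)=(1.0000,0.0000)
member 6 (3-4): L=2.8245, (cx,cy)=(0.2220,-0.9750)
member 7 (3-5): L=1.1589, (cx,cy)=(0.9725,-0.2330)
member 8 (4-5): L=2.5338, (cx,cy)=(0.1973,0.9803)
solve A·x = −loads:
  F[0-1] = -2761.9145 N (compression)
  F[0-2] = -4088.1546 N (compression)
  F[1-2] = +2157.8182 N (tension)
  F[1-3] = +480.8856 N (tension)
  F[2-3] = -1138.3750 N (compression)
  F[2-4] = -234.2232 N (compression)
  F[3-4] = +1055.1149 N (tension)
  F[3-5] = -0.0000 N (compression)
  F[4-5] = +0.0000 N (tension)
  Rx@0 = +4664.6000 N
  Ry@0 = +2701.0891 N
  Ry@4 = -1028.7891 N

1055.115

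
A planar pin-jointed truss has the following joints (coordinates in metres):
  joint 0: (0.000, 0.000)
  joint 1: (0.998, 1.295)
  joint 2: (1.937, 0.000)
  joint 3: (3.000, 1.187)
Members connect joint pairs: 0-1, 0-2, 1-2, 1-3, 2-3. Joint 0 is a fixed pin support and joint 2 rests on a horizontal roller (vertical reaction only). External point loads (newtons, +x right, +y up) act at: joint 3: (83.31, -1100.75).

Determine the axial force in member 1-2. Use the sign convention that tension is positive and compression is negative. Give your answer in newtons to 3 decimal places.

N=4 nodes, M=5 members, R=3 reactions → 2N=8, M+R=8
member 0 (0-1): L=1.6349, (cx,cy)=(0.6104,0.7921)
member 1 (0-2): L=1.9370, (cx,cy)=(1.0000,0.0000)
member 2 (1-2): L=1.5996, (cx,cy)=(0.5870,-0.8096)
member 3 (1-3): L=2.0049, (cx,cy)=(0.9985,-0.0539)
member 4 (2-3): L=1.5934, (cx,cy)=(0.6671,0.7449)
solve A·x = −loads:
  F[0-1] = +827.1025 N (tension)
  F[0-2] = -421.5699 N (compression)
  F[1-2] = -877.1831 N (compression)
  F[1-3] = +1021.2857 N (tension)
  F[2-3] = -1403.7742 N (compression)
  Rx@0 = -83.3100 N
  Ry@0 = -655.1297 N
  Ry@2 = +1755.8797 N

-877.183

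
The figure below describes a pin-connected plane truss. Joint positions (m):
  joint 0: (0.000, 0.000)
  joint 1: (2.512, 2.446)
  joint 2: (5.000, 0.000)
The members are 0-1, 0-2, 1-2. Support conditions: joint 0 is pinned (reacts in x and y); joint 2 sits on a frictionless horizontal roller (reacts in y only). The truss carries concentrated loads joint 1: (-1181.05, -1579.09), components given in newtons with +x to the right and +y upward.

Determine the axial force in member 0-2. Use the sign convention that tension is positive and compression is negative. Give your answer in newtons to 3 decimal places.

N=3 nodes, M=3 members, R=3 reactions → 2N=6, M+R=6
member 0 (0-1): L=3.5061, (cx,cy)=(0.7165,0.6976)
member 1 (0-2): L=5.0000, (cx,cy)=(1.0000,0.0000)
member 2 (1-2): L=3.4890, (cx,cy)=(0.7131,-0.7011)
solve A·x = −loads:
  F[0-1] = -1954.5042 N (compression)
  F[0-2] = +219.2666 N (tension)
  F[1-2] = -307.4836 N (compression)
  Rx@0 = +1181.0500 N
  Ry@0 = +1363.5248 N
  Ry@2 = +215.5652 N

219.267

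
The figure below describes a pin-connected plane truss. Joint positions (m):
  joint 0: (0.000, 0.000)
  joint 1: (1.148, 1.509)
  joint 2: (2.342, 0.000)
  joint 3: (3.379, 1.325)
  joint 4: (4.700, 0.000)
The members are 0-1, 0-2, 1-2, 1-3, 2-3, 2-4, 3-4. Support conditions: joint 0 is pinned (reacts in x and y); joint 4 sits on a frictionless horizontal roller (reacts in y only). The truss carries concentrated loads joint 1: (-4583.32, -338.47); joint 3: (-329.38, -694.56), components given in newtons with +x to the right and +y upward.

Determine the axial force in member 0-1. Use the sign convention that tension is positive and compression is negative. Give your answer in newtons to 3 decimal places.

N=5 nodes, M=7 members, R=3 reactions → 2N=10, M+R=10
member 0 (0-1): L=1.8960, (cx,cy)=(0.6055,0.7959)
member 1 (0-2): L=2.3420, (cx,cy)=(1.0000,0.0000)
member 2 (1-2): L=1.9242, (cx,cy)=(0.6205,-0.7842)
member 3 (1-3): L=2.2386, (cx,cy)=(0.9966,-0.0822)
member 4 (2-3): L=1.6826, (cx,cy)=(0.6163,0.7875)
member 5 (2-4): L=2.3580, (cx,cy)=(1.0000,0.0000)
member 6 (3-4): L=1.8710, (cx,cy)=(0.7060,-0.7082)
solve A·x = −loads:
  F[0-1] = -2532.3415 N (compression)
  F[0-2] = -3379.4406 N (compression)
  F[1-2] = +1944.5177 N (tension)
  F[1-3] = +1849.7401 N (tension)
  F[2-3] = -1936.3974 N (compression)
  F[2-4] = -979.4123 N (compression)
  F[3-4] = +1387.1968 N (tension)
  Rx@0 = +4912.7000 N
  Ry@0 = +2015.4080 N
  Ry@4 = -982.3780 N

-2532.342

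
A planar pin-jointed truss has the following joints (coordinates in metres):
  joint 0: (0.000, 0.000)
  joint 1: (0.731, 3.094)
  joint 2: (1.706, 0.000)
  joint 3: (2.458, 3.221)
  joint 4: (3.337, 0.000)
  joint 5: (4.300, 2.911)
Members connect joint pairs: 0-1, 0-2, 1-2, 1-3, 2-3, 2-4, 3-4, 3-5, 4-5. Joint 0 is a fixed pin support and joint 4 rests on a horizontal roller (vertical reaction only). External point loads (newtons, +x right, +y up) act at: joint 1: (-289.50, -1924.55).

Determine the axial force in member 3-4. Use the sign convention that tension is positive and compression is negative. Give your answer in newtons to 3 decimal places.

-158.773

N=6 nodes, M=9 members, R=3 reactions → 2N=12, M+R=12
member 0 (0-1): L=3.1792, (cx,cy)=(0.2299,0.9732)
member 1 (0-2): L=1.7060, (cx,cy)=(1.0000,0.0000)
member 2 (1-2): L=3.2440, (cx,cy)=(0.3006,-0.9538)
member 3 (1-3): L=1.7317, (cx,cy)=(0.9973,0.0733)
member 4 (2-3): L=3.3076, (cx,cy)=(0.2274,0.9738)
member 5 (2-4): L=1.6310, (cx,cy)=(1.0000,0.0000)
member 6 (3-4): L=3.3388, (cx,cy)=(0.2633,-0.9647)
member 7 (3-5): L=1.8679, (cx,cy)=(0.9861,-0.1660)
member 8 (4-5): L=3.0662, (cx,cy)=(0.3141,0.9494)
solve A·x = −loads:
  F[0-1] = -1820.1469 N (compression)
  F[0-2] = +129.0125 N (tension)
  F[1-2] = -166.6814 N (compression)
  F[1-3] = -79.1285 N (compression)
  F[2-3] = +163.2499 N (tension)
  F[2-4] = +41.8000 N (tension)
  F[3-4] = -158.7726 N (compression)
  F[3-5] = +0.0000 N (tension)
  F[4-5] = -0.0000 N (compression)
  Rx@0 = +289.5000 N
  Ry@0 = +1771.3786 N
  Ry@4 = +153.1714 N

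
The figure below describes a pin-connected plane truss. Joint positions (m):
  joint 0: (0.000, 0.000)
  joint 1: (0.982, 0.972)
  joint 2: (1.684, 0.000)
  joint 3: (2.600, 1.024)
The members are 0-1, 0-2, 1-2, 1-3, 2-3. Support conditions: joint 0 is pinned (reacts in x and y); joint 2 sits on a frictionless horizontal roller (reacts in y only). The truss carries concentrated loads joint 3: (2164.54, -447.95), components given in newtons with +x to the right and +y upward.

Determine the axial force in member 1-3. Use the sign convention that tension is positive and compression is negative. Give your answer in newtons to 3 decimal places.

2642.540

N=4 nodes, M=5 members, R=3 reactions → 2N=8, M+R=8
member 0 (0-1): L=1.3817, (cx,cy)=(0.7107,0.7035)
member 1 (0-2): L=1.6840, (cx,cy)=(1.0000,0.0000)
member 2 (1-2): L=1.1990, (cx,cy)=(0.5855,-0.8107)
member 3 (1-3): L=1.6188, (cx,cy)=(0.9995,0.0321)
member 4 (2-3): L=1.3739, (cx,cy)=(0.6667,0.7453)
solve A·x = −loads:
  F[0-1] = +2217.3577 N (tension)
  F[0-2] = +588.6279 N (tension)
  F[1-2] = -1819.4383 N (compression)
  F[1-3] = +2642.5397 N (tension)
  F[2-3] = -714.9078 N (compression)
  Rx@0 = -2164.5400 N
  Ry@0 = -1559.8641 N
  Ry@2 = +2007.8141 N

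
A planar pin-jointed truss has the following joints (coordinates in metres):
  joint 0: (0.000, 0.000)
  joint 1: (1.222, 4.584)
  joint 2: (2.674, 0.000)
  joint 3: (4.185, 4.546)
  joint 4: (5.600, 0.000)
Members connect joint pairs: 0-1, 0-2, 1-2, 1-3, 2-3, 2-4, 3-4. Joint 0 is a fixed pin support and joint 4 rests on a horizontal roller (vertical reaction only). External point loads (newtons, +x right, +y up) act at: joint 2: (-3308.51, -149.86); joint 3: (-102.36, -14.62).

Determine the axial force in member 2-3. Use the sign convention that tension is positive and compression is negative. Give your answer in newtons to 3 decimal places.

N=5 nodes, M=7 members, R=3 reactions → 2N=10, M+R=10
member 0 (0-1): L=4.7441, (cx,cy)=(0.2576,0.9663)
member 1 (0-2): L=2.6740, (cx,cy)=(1.0000,0.0000)
member 2 (1-2): L=4.8085, (cx,cy)=(0.3020,-0.9533)
member 3 (1-3): L=2.9632, (cx,cy)=(0.9999,-0.0128)
member 4 (2-3): L=4.7905, (cx,cy)=(0.3154,0.9490)
member 5 (2-4): L=2.9260, (cx,cy)=(1.0000,0.0000)
member 6 (3-4): L=4.7611, (cx,cy)=(0.2972,-0.9548)
solve A·x = −loads:
  F[0-1] = -170.8558 N (compression)
  F[0-2] = -3366.8603 N (compression)
  F[1-2] = +174.4753 N (tension)
  F[1-3] = -96.7035 N (compression)
  F[2-3] = -17.3565 N (compression)
  F[2-4] = -0.1900 N (compression)
  F[3-4] = +0.6393 N (tension)
  Rx@0 = +3410.8700 N
  Ry@0 = +165.0904 N
  Ry@4 = -0.6104 N

-17.356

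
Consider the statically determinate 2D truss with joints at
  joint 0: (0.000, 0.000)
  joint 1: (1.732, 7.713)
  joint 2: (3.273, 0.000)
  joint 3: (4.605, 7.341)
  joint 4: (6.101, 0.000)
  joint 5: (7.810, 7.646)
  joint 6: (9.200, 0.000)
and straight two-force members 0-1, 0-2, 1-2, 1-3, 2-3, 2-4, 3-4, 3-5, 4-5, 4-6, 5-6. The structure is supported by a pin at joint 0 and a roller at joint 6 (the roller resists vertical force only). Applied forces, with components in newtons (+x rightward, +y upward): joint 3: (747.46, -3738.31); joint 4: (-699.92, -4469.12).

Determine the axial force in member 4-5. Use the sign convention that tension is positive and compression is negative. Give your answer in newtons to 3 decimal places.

N=7 nodes, M=11 members, R=3 reactions → 2N=14, M+R=14
member 0 (0-1): L=7.9051, (cx,cy)=(0.2191,0.9757)
member 1 (0-2): L=3.2730, (cx,cy)=(1.0000,0.0000)
member 2 (1-2): L=7.8654, (cx,cy)=(0.1959,-0.9806)
member 3 (1-3): L=2.8970, (cx,cy)=(0.9917,-0.1284)
member 4 (2-3): L=7.4609, (cx,cy)=(0.1785,0.9839)
member 5 (2-4): L=2.8280, (cx,cy)=(1.0000,0.0000)
member 6 (3-4): L=7.4919, (cx,cy)=(0.1997,-0.9799)
member 7 (3-5): L=3.2195, (cx,cy)=(0.9955,0.0947)
member 8 (4-5): L=7.8347, (cx,cy)=(0.2181,0.9759)
member 9 (4-6): L=3.0990, (cx,cy)=(1.0000,0.0000)
member 10 (5-6): L=7.7713, (cx,cy)=(0.1789,-0.9839)
solve A·x = −loads:
  F[0-1] = -2845.2448 N (compression)
  F[0-2] = +670.9325 N (tension)
  F[1-2] = +2990.6568 N (tension)
  F[1-3] = -1219.4189 N (compression)
  F[2-3] = -2980.5827 N (compression)
  F[2-4] = +1788.9917 N (tension)
  F[3-4] = -1200.4167 N (compression)
  F[3-5] = -2259.3708 N (compression)
  F[4-5] = +5784.6612 N (tension)
  F[4-6] = +987.3831 N (tension)
  F[5-6] = -5520.3385 N (compression)
  Rx@0 = -47.5400 N
  Ry@0 = +2776.1123 N
  Ry@6 = +5431.3177 N

5784.661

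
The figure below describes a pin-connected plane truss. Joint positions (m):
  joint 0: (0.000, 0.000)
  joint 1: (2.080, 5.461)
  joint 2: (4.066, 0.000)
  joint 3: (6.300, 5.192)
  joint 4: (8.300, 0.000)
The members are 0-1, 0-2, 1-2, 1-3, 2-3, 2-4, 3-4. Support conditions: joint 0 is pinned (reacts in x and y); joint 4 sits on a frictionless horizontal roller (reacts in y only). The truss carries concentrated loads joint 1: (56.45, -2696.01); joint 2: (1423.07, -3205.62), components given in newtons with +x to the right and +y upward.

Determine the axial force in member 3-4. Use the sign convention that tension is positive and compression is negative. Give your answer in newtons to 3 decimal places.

N=5 nodes, M=7 members, R=3 reactions → 2N=10, M+R=10
member 0 (0-1): L=5.8437, (cx,cy)=(0.3559,0.9345)
member 1 (0-2): L=4.0660, (cx,cy)=(1.0000,0.0000)
member 2 (1-2): L=5.8109, (cx,cy)=(0.3418,-0.9398)
member 3 (1-3): L=4.2286, (cx,cy)=(0.9980,-0.0636)
member 4 (2-3): L=5.6522, (cx,cy)=(0.3952,0.9186)
member 5 (2-4): L=4.2340, (cx,cy)=(1.0000,0.0000)
member 6 (3-4): L=5.5639, (cx,cy)=(0.3595,-0.9332)
solve A·x = −loads:
  F[0-1] = -3872.0791 N (compression)
  F[0-2] = +2857.7416 N (tension)
  F[1-2] = +1104.5087 N (tension)
  F[1-3] = -1815.8383 N (compression)
  F[2-3] = +2359.7605 N (tension)
  F[2-4] = +879.4821 N (tension)
  F[3-4] = -2446.6706 N (compression)
  Rx@0 = -1479.5200 N
  Ry@0 = +3618.4944 N
  Ry@4 = +2283.1356 N

-2446.671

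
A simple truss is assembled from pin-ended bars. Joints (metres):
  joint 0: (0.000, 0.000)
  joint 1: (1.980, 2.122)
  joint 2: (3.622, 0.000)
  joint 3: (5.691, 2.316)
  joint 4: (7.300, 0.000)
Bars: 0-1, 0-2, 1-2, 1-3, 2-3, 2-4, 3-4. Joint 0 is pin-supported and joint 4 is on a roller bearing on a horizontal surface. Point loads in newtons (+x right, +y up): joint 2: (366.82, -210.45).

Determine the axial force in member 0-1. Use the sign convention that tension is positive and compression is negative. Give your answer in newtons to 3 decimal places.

N=5 nodes, M=7 members, R=3 reactions → 2N=10, M+R=10
member 0 (0-1): L=2.9023, (cx,cy)=(0.6822,0.7311)
member 1 (0-2): L=3.6220, (cx,cy)=(1.0000,0.0000)
member 2 (1-2): L=2.6831, (cx,cy)=(0.6120,-0.7909)
member 3 (1-3): L=3.7161, (cx,cy)=(0.9986,0.0522)
member 4 (2-3): L=3.1056, (cx,cy)=(0.6662,0.7458)
member 5 (2-4): L=3.6780, (cx,cy)=(1.0000,0.0000)
member 6 (3-4): L=2.8201, (cx,cy)=(0.5706,-0.8213)
solve A·x = −loads:
  F[0-1] = -145.0217 N (compression)
  F[0-2] = +465.7567 N (tension)
  F[1-2] = +122.5715 N (tension)
  F[1-3] = -174.1853 N (compression)
  F[2-3] = +152.2099 N (tension)
  F[2-4] = +72.5424 N (tension)
  F[3-4] = -127.1435 N (compression)
  Rx@0 = -366.8200 N
  Ry@0 = +106.0322 N
  Ry@4 = +104.4178 N

-145.022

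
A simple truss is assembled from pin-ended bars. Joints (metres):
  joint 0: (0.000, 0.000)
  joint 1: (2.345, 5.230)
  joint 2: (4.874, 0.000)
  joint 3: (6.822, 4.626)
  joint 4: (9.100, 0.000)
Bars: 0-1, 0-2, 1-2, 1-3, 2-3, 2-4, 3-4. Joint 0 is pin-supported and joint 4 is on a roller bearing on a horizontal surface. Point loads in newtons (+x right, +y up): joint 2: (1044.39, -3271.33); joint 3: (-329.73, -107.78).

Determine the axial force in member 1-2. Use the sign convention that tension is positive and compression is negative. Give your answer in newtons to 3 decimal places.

2159.686

N=5 nodes, M=7 members, R=3 reactions → 2N=10, M+R=10
member 0 (0-1): L=5.7317, (cx,cy)=(0.4091,0.9125)
member 1 (0-2): L=4.8740, (cx,cy)=(1.0000,0.0000)
member 2 (1-2): L=5.8094, (cx,cy)=(0.4353,-0.9003)
member 3 (1-3): L=4.5176, (cx,cy)=(0.9910,-0.1337)
member 4 (2-3): L=5.0194, (cx,cy)=(0.3881,0.9216)
member 5 (2-4): L=4.2260, (cx,cy)=(1.0000,0.0000)
member 6 (3-4): L=5.1565, (cx,cy)=(0.4418,-0.8971)
solve A·x = −loads:
  F[0-1] = -1878.1768 N (compression)
  F[0-2] = +1483.0804 N (tension)
  F[1-2] = +2159.6857 N (tension)
  F[1-3] = -1724.0787 N (compression)
  F[2-3] = +1439.8870 N (tension)
  F[2-4] = +820.0600 N (tension)
  F[3-4] = -1856.2832 N (compression)
  Rx@0 = -714.6600 N
  Ry@0 = +1713.7906 N
  Ry@4 = +1665.3194 N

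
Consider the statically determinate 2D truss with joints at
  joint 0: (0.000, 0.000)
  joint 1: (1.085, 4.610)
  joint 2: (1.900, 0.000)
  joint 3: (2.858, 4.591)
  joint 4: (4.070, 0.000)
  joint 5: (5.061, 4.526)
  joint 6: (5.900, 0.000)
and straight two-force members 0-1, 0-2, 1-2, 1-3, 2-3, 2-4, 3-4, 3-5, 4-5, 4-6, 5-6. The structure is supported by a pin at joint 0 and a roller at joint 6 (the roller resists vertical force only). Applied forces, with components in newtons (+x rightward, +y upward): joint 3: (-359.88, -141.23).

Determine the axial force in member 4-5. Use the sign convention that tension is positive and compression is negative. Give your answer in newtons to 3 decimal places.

-214.068

N=7 nodes, M=11 members, R=3 reactions → 2N=14, M+R=14
member 0 (0-1): L=4.7360, (cx,cy)=(0.2291,0.9734)
member 1 (0-2): L=1.9000, (cx,cy)=(1.0000,0.0000)
member 2 (1-2): L=4.6815, (cx,cy)=(0.1741,-0.9847)
member 3 (1-3): L=1.7731, (cx,cy)=(0.9999,-0.0107)
member 4 (2-3): L=4.6899, (cx,cy)=(0.2043,0.9789)
member 5 (2-4): L=2.1700, (cx,cy)=(1.0000,0.0000)
member 6 (3-4): L=4.7483, (cx,cy)=(0.2552,-0.9669)
member 7 (3-5): L=2.2040, (cx,cy)=(0.9996,-0.0295)
member 8 (4-5): L=4.6332, (cx,cy)=(0.2139,0.9769)
member 9 (4-6): L=1.8300, (cx,cy)=(1.0000,0.0000)
member 10 (5-6): L=4.6031, (cx,cy)=(0.1823,-0.9832)
solve A·x = −loads:
  F[0-1] = -362.4938 N (compression)
  F[0-2] = -276.8333 N (compression)
  F[1-2] = +359.9100 N (tension)
  F[1-3] = -145.7118 N (compression)
  F[2-3] = -362.0479 N (compression)
  F[2-4] = -140.2213 N (compression)
  F[3-4] = +216.2784 N (tension)
  F[3-5] = +85.0533 N (tension)
  F[4-5] = -214.0683 N (compression)
  F[4-6] = -39.2292 N (compression)
  F[5-6] = +215.2280 N (tension)
  Rx@0 = +359.8800 N
  Ry@0 = +352.8527 N
  Ry@6 = -211.6227 N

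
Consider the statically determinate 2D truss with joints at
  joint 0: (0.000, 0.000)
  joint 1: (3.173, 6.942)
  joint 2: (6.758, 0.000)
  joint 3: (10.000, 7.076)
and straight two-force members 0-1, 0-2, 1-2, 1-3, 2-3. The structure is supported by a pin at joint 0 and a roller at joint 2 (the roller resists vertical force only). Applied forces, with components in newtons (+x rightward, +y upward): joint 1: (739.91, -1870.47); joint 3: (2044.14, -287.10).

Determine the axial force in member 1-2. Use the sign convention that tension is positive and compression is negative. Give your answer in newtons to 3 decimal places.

N=4 nodes, M=5 members, R=3 reactions → 2N=8, M+R=8
member 0 (0-1): L=7.6328, (cx,cy)=(0.4157,0.9095)
member 1 (0-2): L=6.7580, (cx,cy)=(1.0000,0.0000)
member 2 (1-2): L=7.8130, (cx,cy)=(0.4588,-0.8885)
member 3 (1-3): L=6.8283, (cx,cy)=(0.9998,0.0196)
member 4 (2-3): L=7.7833, (cx,cy)=(0.4165,0.9091)
solve A·x = −loads:
  F[0-1] = +2249.4392 N (tension)
  F[0-2] = +1848.9421 N (tension)
  F[1-2] = -4359.2305 N (compression)
  F[1-3] = +2195.8463 N (tension)
  F[2-3] = -363.1986 N (compression)
  Rx@0 = -2784.0500 N
  Ry@0 = -2045.8617 N
  Ry@2 = +4203.4317 N

-4359.230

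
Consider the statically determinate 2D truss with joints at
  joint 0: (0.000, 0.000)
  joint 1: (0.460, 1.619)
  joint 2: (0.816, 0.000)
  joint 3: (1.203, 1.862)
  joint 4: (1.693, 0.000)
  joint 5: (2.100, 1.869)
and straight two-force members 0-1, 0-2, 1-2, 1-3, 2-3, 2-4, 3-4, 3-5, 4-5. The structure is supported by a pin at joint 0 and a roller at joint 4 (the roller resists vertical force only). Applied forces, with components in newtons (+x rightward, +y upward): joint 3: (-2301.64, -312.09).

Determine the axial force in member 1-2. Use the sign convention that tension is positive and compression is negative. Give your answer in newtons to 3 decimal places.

N=6 nodes, M=9 members, R=3 reactions → 2N=12, M+R=12
member 0 (0-1): L=1.6831, (cx,cy)=(0.2733,0.9619)
member 1 (0-2): L=0.8160, (cx,cy)=(1.0000,0.0000)
member 2 (1-2): L=1.6577, (cx,cy)=(0.2148,-0.9767)
member 3 (1-3): L=0.7817, (cx,cy)=(0.9505,0.3108)
member 4 (2-3): L=1.9018, (cx,cy)=(0.2035,0.9791)
member 5 (2-4): L=0.8770, (cx,cy)=(1.0000,0.0000)
member 6 (3-4): L=1.9254, (cx,cy)=(0.2545,-0.9671)
member 7 (3-5): L=0.8970, (cx,cy)=(1.0000,0.0078)
member 8 (4-5): L=1.9128, (cx,cy)=(0.2128,0.9771)
solve A·x = −loads:
  F[0-1] = -2725.4925 N (compression)
  F[0-2] = -1556.7402 N (compression)
  F[1-2] = +2271.5560 N (tension)
  F[1-3] = -1296.9893 N (compression)
  F[2-3] = -2265.9662 N (compression)
  F[2-4] = -607.7983 N (compression)
  F[3-4] = +2388.2683 N (tension)
  F[3-5] = -0.0000 N (compression)
  F[4-5] = +0.0000 N (tension)
  Rx@0 = +2301.6400 N
  Ry@0 = +2621.7234 N
  Ry@4 = -2309.6334 N

2271.556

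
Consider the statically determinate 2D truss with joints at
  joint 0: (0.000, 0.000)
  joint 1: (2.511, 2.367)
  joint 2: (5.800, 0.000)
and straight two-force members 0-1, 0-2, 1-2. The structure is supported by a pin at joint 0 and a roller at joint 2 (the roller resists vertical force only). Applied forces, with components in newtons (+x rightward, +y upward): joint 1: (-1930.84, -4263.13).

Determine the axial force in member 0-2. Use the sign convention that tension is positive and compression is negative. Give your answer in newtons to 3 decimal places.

N=3 nodes, M=3 members, R=3 reactions → 2N=6, M+R=6
member 0 (0-1): L=3.4508, (cx,cy)=(0.7277,0.6859)
member 1 (0-2): L=5.8000, (cx,cy)=(1.0000,0.0000)
member 2 (1-2): L=4.0522, (cx,cy)=(0.8117,-0.5841)
solve A·x = −loads:
  F[0-1] = -4673.1483 N (compression)
  F[0-2] = +1469.6408 N (tension)
  F[1-2] = -1810.6591 N (compression)
  Rx@0 = +1930.8400 N
  Ry@0 = +3205.4712 N
  Ry@2 = +1057.6588 N

1469.641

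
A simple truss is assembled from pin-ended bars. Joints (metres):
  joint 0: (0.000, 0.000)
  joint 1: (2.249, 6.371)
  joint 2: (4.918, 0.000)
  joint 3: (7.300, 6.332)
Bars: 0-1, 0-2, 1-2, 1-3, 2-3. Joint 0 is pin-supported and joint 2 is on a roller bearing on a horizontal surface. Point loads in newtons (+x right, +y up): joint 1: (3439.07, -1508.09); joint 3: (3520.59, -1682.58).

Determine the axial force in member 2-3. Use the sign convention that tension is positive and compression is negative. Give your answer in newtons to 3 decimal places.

N=4 nodes, M=5 members, R=3 reactions → 2N=8, M+R=8
member 0 (0-1): L=6.7563, (cx,cy)=(0.3329,0.9430)
member 1 (0-2): L=4.9180, (cx,cy)=(1.0000,0.0000)
member 2 (1-2): L=6.9075, (cx,cy)=(0.3864,-0.9223)
member 3 (1-3): L=5.0512, (cx,cy)=(1.0000,-0.0077)
member 4 (2-3): L=6.7652, (cx,cy)=(0.3521,0.9360)
solve A·x = −loads:
  F[0-1] = +9527.8050 N (tension)
  F[0-2] = +3788.0985 N (tension)
  F[1-2] = -11410.7372 N (compression)
  F[1-3] = +4141.6444 N (tension)
  F[2-3] = -1763.5315 N (compression)
  Rx@0 = -6959.6600 N
  Ry@0 = -8984.4458 N
  Ry@2 = +12175.1158 N

-1763.531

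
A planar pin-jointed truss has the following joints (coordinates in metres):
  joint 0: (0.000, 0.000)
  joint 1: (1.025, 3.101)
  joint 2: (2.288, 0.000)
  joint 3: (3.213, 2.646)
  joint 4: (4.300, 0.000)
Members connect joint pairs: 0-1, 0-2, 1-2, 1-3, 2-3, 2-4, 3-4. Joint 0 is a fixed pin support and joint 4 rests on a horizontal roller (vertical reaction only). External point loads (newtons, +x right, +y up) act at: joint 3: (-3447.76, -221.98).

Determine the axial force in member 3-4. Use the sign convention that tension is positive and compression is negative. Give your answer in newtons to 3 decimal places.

2114.306

N=5 nodes, M=7 members, R=3 reactions → 2N=10, M+R=10
member 0 (0-1): L=3.2660, (cx,cy)=(0.3138,0.9495)
member 1 (0-2): L=2.2880, (cx,cy)=(1.0000,0.0000)
member 2 (1-2): L=3.3483, (cx,cy)=(0.3772,-0.9261)
member 3 (1-3): L=2.2348, (cx,cy)=(0.9791,-0.2036)
member 4 (2-3): L=2.8030, (cx,cy)=(0.3300,0.9440)
member 5 (2-4): L=2.0120, (cx,cy)=(1.0000,0.0000)
member 6 (3-4): L=2.8606, (cx,cy)=(0.3800,-0.9250)
solve A·x = −loads:
  F[0-1] = -2293.5690 N (compression)
  F[0-2] = -2727.9497 N (compression)
  F[1-2] = +2745.5478 N (tension)
  F[1-3] = -1792.9910 N (compression)
  F[2-3] = -2693.6325 N (compression)
  F[2-4] = -803.4226 N (compression)
  F[3-4] = +2114.3055 N (tension)
  Rx@0 = +3447.7600 N
  Ry@0 = +2177.6896 N
  Ry@4 = -1955.7096 N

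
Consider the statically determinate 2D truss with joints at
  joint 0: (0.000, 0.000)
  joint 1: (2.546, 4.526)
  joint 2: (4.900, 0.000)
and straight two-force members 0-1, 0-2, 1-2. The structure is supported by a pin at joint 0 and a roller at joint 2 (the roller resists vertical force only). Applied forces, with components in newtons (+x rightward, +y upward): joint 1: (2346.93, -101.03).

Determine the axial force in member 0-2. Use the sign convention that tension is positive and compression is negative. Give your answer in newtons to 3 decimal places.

N=3 nodes, M=3 members, R=3 reactions → 2N=6, M+R=6
member 0 (0-1): L=5.1930, (cx,cy)=(0.4903,0.8716)
member 1 (0-2): L=4.9000, (cx,cy)=(1.0000,0.0000)
member 2 (1-2): L=5.1016, (cx,cy)=(0.4614,-0.8872)
solve A·x = −loads:
  F[0-1] = +2431.5579 N (tension)
  F[0-2] = +1154.7870 N (tension)
  F[1-2] = -2502.6439 N (compression)
  Rx@0 = -2346.9300 N
  Ry@0 = -2119.2613 N
  Ry@2 = +2220.2913 N

1154.787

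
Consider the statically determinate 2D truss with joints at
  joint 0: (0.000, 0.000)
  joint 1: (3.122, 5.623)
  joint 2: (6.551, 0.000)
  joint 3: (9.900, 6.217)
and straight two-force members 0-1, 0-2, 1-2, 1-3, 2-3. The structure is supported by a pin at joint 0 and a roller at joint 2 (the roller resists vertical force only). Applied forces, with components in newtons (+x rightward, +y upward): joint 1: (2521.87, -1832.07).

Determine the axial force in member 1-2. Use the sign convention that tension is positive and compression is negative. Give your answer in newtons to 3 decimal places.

-3558.011

N=4 nodes, M=5 members, R=3 reactions → 2N=8, M+R=8
member 0 (0-1): L=6.4316, (cx,cy)=(0.4854,0.8743)
member 1 (0-2): L=6.5510, (cx,cy)=(1.0000,0.0000)
member 2 (1-2): L=6.5861, (cx,cy)=(0.5206,-0.8538)
member 3 (1-3): L=6.8040, (cx,cy)=(0.9962,0.0873)
member 4 (2-3): L=7.0616, (cx,cy)=(0.4743,0.8804)
solve A·x = −loads:
  F[0-1] = +1379.0338 N (tension)
  F[0-2] = +1852.4615 N (tension)
  F[1-2] = -3558.0112 N (compression)
  F[1-3] = +0.0000 N (tension)
  F[2-3] = +0.0000 N (tension)
  Rx@0 = -2521.8700 N
  Ry@0 = -1205.6643 N
  Ry@2 = +3037.7343 N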